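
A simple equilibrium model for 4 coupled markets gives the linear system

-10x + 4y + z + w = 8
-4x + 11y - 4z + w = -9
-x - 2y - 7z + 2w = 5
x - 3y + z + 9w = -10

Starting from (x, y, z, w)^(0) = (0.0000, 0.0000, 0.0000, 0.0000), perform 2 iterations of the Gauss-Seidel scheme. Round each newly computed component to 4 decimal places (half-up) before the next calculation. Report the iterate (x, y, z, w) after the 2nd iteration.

Iteration 1:
  x = (8 - (4)·0.0000 - (1)·0.0000 - (1)·0.0000) / (-10) = -0.8000
  y = (-9 - (-4)·-0.8000 - (-4)·0.0000 - (1)·0.0000) / (11) = -1.1091
  z = (5 - (-1)·-0.8000 - (-2)·-1.1091 - (2)·0.0000) / (-7) = -0.2831
  w = (-10 - (1)·-0.8000 - (-3)·-1.1091 - (1)·-0.2831) / (9) = -1.3605
Iteration 2:
  x = (8 - (4)·-1.1091 - (1)·-0.2831 - (1)·-1.3605) / (-10) = -1.4080
  y = (-9 - (-4)·-1.4080 - (-4)·-0.2831 - (1)·-1.3605) / (11) = -1.3094
  z = (5 - (-1)·-1.4080 - (-2)·-1.3094 - (2)·-1.3605) / (-7) = -0.5277
  w = (-10 - (1)·-1.4080 - (-3)·-1.3094 - (1)·-0.5277) / (9) = -1.3325

(-1.4080, -1.3094, -0.5277, -1.3325)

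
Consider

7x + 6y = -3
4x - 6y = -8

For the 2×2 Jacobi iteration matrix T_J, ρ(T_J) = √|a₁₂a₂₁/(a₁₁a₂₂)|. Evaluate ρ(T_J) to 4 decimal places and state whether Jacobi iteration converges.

0.7559

a₁₂a₂₁/(a₁₁a₂₂) = (6)·(4) / ((7)·(-6)) = -0.571429
ρ = √|-0.571429| = √0.571429 = 0.7559
ρ < 1, so Jacobi converges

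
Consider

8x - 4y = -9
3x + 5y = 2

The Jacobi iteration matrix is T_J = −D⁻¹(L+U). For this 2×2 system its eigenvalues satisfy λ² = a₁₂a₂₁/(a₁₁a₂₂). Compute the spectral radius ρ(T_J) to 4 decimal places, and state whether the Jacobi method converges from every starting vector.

a₁₂a₂₁/(a₁₁a₂₂) = (-4)·(3) / ((8)·(5)) = -0.300000
ρ = √|-0.300000| = √0.300000 = 0.5477
ρ < 1, so Jacobi converges

0.5477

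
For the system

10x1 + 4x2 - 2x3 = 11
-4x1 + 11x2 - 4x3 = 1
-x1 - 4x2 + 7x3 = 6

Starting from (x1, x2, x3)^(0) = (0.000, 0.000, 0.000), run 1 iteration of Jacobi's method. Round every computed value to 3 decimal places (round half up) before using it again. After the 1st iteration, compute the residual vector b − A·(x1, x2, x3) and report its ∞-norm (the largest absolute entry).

7.827

Iteration 1:
  x1 = (11 - (4)·0.000 - (-2)·0.000) / (10) = 1.100
  x2 = (1 - (-4)·0.000 - (-4)·0.000) / (11) = 0.091
  x3 = (6 - (-1)·0.000 - (-4)·0.000) / (7) = 0.857
Residual b − A·x = (1.350, 7.827, 1.465); ∞-norm = 7.827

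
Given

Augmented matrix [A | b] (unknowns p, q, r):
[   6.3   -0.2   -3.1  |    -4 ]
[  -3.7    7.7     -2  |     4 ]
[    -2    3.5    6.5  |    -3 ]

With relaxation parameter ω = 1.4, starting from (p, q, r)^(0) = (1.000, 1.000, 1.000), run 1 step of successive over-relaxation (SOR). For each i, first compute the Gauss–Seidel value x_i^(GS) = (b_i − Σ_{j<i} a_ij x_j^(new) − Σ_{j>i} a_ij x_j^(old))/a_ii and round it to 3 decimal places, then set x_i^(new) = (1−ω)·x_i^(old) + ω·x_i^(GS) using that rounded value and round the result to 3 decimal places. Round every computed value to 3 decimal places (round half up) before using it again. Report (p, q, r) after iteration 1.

(-0.555, 0.318, -1.526)

Iteration 1:
  p: GS value = (-4 - (-0.2)·1.000 - (-3.1)·1.000) / (6.3) = -0.111;  p ← (1−ω)·1.000 + ω·-0.111 = -0.555
  q: GS value = (4 - (-3.7)·-0.555 - (-2)·1.000) / (7.7) = 0.513;  q ← (1−ω)·1.000 + ω·0.513 = 0.318
  r: GS value = (-3 - (-2)·-0.555 - (3.5)·0.318) / (6.5) = -0.804;  r ← (1−ω)·1.000 + ω·-0.804 = -1.526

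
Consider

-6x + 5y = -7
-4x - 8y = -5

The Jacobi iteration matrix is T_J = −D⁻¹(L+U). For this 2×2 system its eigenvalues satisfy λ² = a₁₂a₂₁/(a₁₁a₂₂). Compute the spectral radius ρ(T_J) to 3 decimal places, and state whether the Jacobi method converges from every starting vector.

0.645

a₁₂a₂₁/(a₁₁a₂₂) = (5)·(-4) / ((-6)·(-8)) = -0.416667
ρ = √|-0.416667| = √0.416667 = 0.645
ρ < 1, so Jacobi converges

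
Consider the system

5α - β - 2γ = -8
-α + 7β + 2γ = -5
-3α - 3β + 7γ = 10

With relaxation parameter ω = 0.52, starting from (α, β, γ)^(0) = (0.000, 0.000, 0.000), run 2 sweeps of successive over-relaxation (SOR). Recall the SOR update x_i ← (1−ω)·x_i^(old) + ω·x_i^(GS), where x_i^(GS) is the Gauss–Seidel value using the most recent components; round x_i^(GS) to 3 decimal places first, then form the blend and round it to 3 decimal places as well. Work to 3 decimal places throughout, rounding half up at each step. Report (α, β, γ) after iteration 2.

(-1.180, -0.736, 0.537)

Iteration 1:
  α: GS value = (-8 - (-1)·0.000 - (-2)·0.000) / (5) = -1.600;  α ← (1−ω)·0.000 + ω·-1.600 = -0.832
  β: GS value = (-5 - (-1)·-0.832 - (2)·0.000) / (7) = -0.833;  β ← (1−ω)·0.000 + ω·-0.833 = -0.433
  γ: GS value = (10 - (-3)·-0.832 - (-3)·-0.433) / (7) = 0.886;  γ ← (1−ω)·0.000 + ω·0.886 = 0.461
Iteration 2:
  α: GS value = (-8 - (-1)·-0.433 - (-2)·0.461) / (5) = -1.502;  α ← (1−ω)·-0.832 + ω·-1.502 = -1.180
  β: GS value = (-5 - (-1)·-1.180 - (2)·0.461) / (7) = -1.015;  β ← (1−ω)·-0.433 + ω·-1.015 = -0.736
  γ: GS value = (10 - (-3)·-1.180 - (-3)·-0.736) / (7) = 0.607;  γ ← (1−ω)·0.461 + ω·0.607 = 0.537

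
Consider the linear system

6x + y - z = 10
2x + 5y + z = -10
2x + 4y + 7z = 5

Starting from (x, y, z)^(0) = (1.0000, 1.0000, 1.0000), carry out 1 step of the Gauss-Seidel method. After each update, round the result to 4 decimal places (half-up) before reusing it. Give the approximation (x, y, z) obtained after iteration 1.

Iteration 1:
  x = (10 - (1)·1.0000 - (-1)·1.0000) / (6) = 1.6667
  y = (-10 - (2)·1.6667 - (1)·1.0000) / (5) = -2.8667
  z = (5 - (2)·1.6667 - (4)·-2.8667) / (7) = 1.8762

(1.6667, -2.8667, 1.8762)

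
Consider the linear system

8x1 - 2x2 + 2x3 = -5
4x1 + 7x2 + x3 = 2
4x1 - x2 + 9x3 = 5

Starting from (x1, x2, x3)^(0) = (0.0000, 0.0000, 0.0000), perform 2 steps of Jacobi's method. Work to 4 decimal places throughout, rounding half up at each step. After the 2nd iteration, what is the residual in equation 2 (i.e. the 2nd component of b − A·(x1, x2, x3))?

Iteration 1:
  x1 = (-5 - (-2)·0.0000 - (2)·0.0000) / (8) = -0.6250
  x2 = (2 - (4)·0.0000 - (1)·0.0000) / (7) = 0.2857
  x3 = (5 - (4)·0.0000 - (-1)·0.0000) / (9) = 0.5556
Iteration 2:
  x1 = (-5 - (-2)·0.2857 - (2)·0.5556) / (8) = -0.6925
  x2 = (2 - (4)·-0.6250 - (1)·0.5556) / (7) = 0.5635
  x3 = (5 - (4)·-0.6250 - (-1)·0.2857) / (9) = 0.8651
Residual b − A·x = (-0.0632, -0.0396, 0.5476)

-0.0396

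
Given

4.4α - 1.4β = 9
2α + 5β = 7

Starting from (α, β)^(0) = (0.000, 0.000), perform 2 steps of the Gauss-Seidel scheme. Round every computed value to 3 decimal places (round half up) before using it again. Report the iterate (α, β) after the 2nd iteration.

Iteration 1:
  α = (9 - (-1.4)·0.000) / (4.4) = 2.045
  β = (7 - (2)·2.045) / (5) = 0.582
Iteration 2:
  α = (9 - (-1.4)·0.582) / (4.4) = 2.231
  β = (7 - (2)·2.231) / (5) = 0.508

(2.231, 0.508)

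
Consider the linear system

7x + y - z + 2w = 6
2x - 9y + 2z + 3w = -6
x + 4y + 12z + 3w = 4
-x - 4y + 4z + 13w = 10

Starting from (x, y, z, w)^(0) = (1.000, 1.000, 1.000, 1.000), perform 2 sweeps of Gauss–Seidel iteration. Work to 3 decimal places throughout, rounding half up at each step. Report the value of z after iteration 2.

-0.382

Iteration 1:
  x = (6 - (1)·1.000 - (-1)·1.000 - (2)·1.000) / (7) = 0.571
  y = (-6 - (2)·0.571 - (2)·1.000 - (3)·1.000) / (-9) = 1.349
  z = (4 - (1)·0.571 - (4)·1.349 - (3)·1.000) / (12) = -0.414
  w = (10 - (-1)·0.571 - (-4)·1.349 - (4)·-0.414) / (13) = 1.356
Iteration 2:
  x = (6 - (1)·1.349 - (-1)·-0.414 - (2)·1.356) / (7) = 0.218
  y = (-6 - (2)·0.218 - (2)·-0.414 - (3)·1.356) / (-9) = 1.075
  z = (4 - (1)·0.218 - (4)·1.075 - (3)·1.356) / (12) = -0.382
  w = (10 - (-1)·0.218 - (-4)·1.075 - (4)·-0.382) / (13) = 1.234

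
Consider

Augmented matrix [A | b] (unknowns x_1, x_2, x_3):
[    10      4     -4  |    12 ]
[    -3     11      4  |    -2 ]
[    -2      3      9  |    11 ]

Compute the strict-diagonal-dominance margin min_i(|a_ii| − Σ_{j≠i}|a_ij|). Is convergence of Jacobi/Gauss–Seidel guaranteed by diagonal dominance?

row 1: |10| − (4+4) = 2
row 2: |11| − (3+4) = 4
row 3: |9| − (2+3) = 4
minimum over rows = 2 → strictly diagonally dominant (convergence guaranteed)

2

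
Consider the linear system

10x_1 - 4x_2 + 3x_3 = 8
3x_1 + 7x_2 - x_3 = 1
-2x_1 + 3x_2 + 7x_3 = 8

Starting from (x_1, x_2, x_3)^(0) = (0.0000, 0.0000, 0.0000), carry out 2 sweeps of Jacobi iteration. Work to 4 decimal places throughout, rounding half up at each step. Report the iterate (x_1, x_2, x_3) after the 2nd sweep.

(0.5143, -0.0367, 1.3102)

Iteration 1:
  x_1 = (8 - (-4)·0.0000 - (3)·0.0000) / (10) = 0.8000
  x_2 = (1 - (3)·0.0000 - (-1)·0.0000) / (7) = 0.1429
  x_3 = (8 - (-2)·0.0000 - (3)·0.0000) / (7) = 1.1429
Iteration 2:
  x_1 = (8 - (-4)·0.1429 - (3)·1.1429) / (10) = 0.5143
  x_2 = (1 - (3)·0.8000 - (-1)·1.1429) / (7) = -0.0367
  x_3 = (8 - (-2)·0.8000 - (3)·0.1429) / (7) = 1.3102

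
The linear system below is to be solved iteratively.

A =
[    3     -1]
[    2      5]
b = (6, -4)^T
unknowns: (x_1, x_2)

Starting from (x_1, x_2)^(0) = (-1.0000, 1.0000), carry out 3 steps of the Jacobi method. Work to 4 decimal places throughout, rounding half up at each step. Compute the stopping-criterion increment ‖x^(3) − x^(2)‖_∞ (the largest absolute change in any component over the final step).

0.4445

Iteration 1:
  x_1 = (6 - (-1)·1.0000) / (3) = 2.3333
  x_2 = (-4 - (2)·-1.0000) / (5) = -0.4000
Iteration 2:
  x_1 = (6 - (-1)·-0.4000) / (3) = 1.8667
  x_2 = (-4 - (2)·2.3333) / (5) = -1.7333
Iteration 3:
  x_1 = (6 - (-1)·-1.7333) / (3) = 1.4222
  x_2 = (-4 - (2)·1.8667) / (5) = -1.5467
Change: (-0.4445, 0.1866) → max |·| = 0.4445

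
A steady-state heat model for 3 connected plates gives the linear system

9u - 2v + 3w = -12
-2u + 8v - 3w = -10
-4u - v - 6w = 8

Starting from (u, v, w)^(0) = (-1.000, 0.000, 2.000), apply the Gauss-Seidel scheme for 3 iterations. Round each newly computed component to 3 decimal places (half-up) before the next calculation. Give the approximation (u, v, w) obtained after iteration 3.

(-1.689, -1.670, 0.071)

Iteration 1:
  u = (-12 - (-2)·0.000 - (3)·2.000) / (9) = -2.000
  v = (-10 - (-2)·-2.000 - (-3)·2.000) / (8) = -1.000
  w = (8 - (-4)·-2.000 - (-1)·-1.000) / (-6) = 0.167
Iteration 2:
  u = (-12 - (-2)·-1.000 - (3)·0.167) / (9) = -1.611
  v = (-10 - (-2)·-1.611 - (-3)·0.167) / (8) = -1.590
  w = (8 - (-4)·-1.611 - (-1)·-1.590) / (-6) = 0.006
Iteration 3:
  u = (-12 - (-2)·-1.590 - (3)·0.006) / (9) = -1.689
  v = (-10 - (-2)·-1.689 - (-3)·0.006) / (8) = -1.670
  w = (8 - (-4)·-1.689 - (-1)·-1.670) / (-6) = 0.071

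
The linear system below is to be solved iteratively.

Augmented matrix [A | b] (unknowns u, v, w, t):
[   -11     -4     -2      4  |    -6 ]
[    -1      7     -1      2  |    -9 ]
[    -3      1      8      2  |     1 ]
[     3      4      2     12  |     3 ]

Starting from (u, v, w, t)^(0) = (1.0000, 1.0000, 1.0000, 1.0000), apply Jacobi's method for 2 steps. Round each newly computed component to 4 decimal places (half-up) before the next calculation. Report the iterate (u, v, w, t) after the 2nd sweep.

(0.8084, -1.0731, 0.5471, 0.5668)

Iteration 1:
  u = (-6 - (-4)·1.0000 - (-2)·1.0000 - (4)·1.0000) / (-11) = 0.3636
  v = (-9 - (-1)·1.0000 - (-1)·1.0000 - (2)·1.0000) / (7) = -1.2857
  w = (1 - (-3)·1.0000 - (1)·1.0000 - (2)·1.0000) / (8) = 0.1250
  t = (3 - (3)·1.0000 - (4)·1.0000 - (2)·1.0000) / (12) = -0.5000
Iteration 2:
  u = (-6 - (-4)·-1.2857 - (-2)·0.1250 - (4)·-0.5000) / (-11) = 0.8084
  v = (-9 - (-1)·0.3636 - (-1)·0.1250 - (2)·-0.5000) / (7) = -1.0731
  w = (1 - (-3)·0.3636 - (1)·-1.2857 - (2)·-0.5000) / (8) = 0.5471
  t = (3 - (3)·0.3636 - (4)·-1.2857 - (2)·0.1250) / (12) = 0.5668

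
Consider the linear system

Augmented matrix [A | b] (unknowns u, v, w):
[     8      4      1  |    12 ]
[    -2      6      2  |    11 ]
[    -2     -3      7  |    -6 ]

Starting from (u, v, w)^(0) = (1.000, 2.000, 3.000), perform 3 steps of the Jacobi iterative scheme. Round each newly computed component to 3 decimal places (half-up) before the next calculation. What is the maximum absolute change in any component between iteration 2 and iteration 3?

0.478

Iteration 1:
  u = (12 - (4)·2.000 - (1)·3.000) / (8) = 0.125
  v = (11 - (-2)·1.000 - (2)·3.000) / (6) = 1.167
  w = (-6 - (-2)·1.000 - (-3)·2.000) / (7) = 0.286
Iteration 2:
  u = (12 - (4)·1.167 - (1)·0.286) / (8) = 0.881
  v = (11 - (-2)·0.125 - (2)·0.286) / (6) = 1.780
  w = (-6 - (-2)·0.125 - (-3)·1.167) / (7) = -0.321
Iteration 3:
  u = (12 - (4)·1.780 - (1)·-0.321) / (8) = 0.650
  v = (11 - (-2)·0.881 - (2)·-0.321) / (6) = 2.234
  w = (-6 - (-2)·0.881 - (-3)·1.780) / (7) = 0.157
Change: (-0.231, 0.454, 0.478) → max |·| = 0.478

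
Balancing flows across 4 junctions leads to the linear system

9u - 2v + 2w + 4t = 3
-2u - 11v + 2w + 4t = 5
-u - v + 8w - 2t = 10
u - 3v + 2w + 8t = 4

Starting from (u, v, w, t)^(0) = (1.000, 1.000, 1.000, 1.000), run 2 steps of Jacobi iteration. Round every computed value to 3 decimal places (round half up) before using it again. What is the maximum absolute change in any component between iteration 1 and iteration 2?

0.458

Iteration 1:
  u = (3 - (-2)·1.000 - (2)·1.000 - (4)·1.000) / (9) = -0.111
  v = (5 - (-2)·1.000 - (2)·1.000 - (4)·1.000) / (-11) = -0.091
  w = (10 - (-1)·1.000 - (-1)·1.000 - (-2)·1.000) / (8) = 1.750
  t = (4 - (1)·1.000 - (-3)·1.000 - (2)·1.000) / (8) = 0.500
Iteration 2:
  u = (3 - (-2)·-0.091 - (2)·1.750 - (4)·0.500) / (9) = -0.298
  v = (5 - (-2)·-0.111 - (2)·1.750 - (4)·0.500) / (-11) = 0.066
  w = (10 - (-1)·-0.111 - (-1)·-0.091 - (-2)·0.500) / (8) = 1.350
  t = (4 - (1)·-0.111 - (-3)·-0.091 - (2)·1.750) / (8) = 0.042
Change: (-0.187, 0.157, -0.400, -0.458) → max |·| = 0.458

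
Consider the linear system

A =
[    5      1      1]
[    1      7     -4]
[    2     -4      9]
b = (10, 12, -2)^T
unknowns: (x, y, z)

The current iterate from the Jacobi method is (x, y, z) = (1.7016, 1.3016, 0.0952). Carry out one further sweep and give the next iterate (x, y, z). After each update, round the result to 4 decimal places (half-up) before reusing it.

One sweep:
  x = (10 - (1)·1.3016 - (1)·0.0952) / (5) = 1.7206
  y = (12 - (1)·1.7016 - (-4)·0.0952) / (7) = 1.5256
  z = (-2 - (2)·1.7016 - (-4)·1.3016) / (9) = -0.0219

(1.7206, 1.5256, -0.0219)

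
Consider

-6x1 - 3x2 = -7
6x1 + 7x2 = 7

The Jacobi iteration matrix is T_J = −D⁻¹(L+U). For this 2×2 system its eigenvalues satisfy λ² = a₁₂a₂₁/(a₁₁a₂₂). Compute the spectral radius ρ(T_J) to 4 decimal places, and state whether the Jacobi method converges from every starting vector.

a₁₂a₂₁/(a₁₁a₂₂) = (-3)·(6) / ((-6)·(7)) = 0.428571
ρ = √|0.428571| = √0.428571 = 0.6547
ρ < 1, so Jacobi converges

0.6547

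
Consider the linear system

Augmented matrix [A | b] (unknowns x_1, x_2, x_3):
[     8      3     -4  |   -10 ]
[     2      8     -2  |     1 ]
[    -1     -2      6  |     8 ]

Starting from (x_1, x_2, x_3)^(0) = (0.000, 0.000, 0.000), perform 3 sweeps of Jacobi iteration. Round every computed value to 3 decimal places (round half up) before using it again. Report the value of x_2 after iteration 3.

0.574

Iteration 1:
  x_1 = (-10 - (3)·0.000 - (-4)·0.000) / (8) = -1.250
  x_2 = (1 - (2)·0.000 - (-2)·0.000) / (8) = 0.125
  x_3 = (8 - (-1)·0.000 - (-2)·0.000) / (6) = 1.333
Iteration 2:
  x_1 = (-10 - (3)·0.125 - (-4)·1.333) / (8) = -0.630
  x_2 = (1 - (2)·-1.250 - (-2)·1.333) / (8) = 0.771
  x_3 = (8 - (-1)·-1.250 - (-2)·0.125) / (6) = 1.167
Iteration 3:
  x_1 = (-10 - (3)·0.771 - (-4)·1.167) / (8) = -0.956
  x_2 = (1 - (2)·-0.630 - (-2)·1.167) / (8) = 0.574
  x_3 = (8 - (-1)·-0.630 - (-2)·0.771) / (6) = 1.485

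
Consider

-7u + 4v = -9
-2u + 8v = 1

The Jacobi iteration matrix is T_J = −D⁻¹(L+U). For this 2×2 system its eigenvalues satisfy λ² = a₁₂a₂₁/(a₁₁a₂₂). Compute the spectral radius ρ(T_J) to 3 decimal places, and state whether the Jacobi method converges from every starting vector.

0.378

a₁₂a₂₁/(a₁₁a₂₂) = (4)·(-2) / ((-7)·(8)) = 0.142857
ρ = √|0.142857| = √0.142857 = 0.378
ρ < 1, so Jacobi converges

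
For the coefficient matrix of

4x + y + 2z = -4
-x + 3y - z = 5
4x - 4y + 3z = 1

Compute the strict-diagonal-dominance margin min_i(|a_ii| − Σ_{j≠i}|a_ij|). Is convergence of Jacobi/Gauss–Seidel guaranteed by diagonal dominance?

row 1: |4| − (1+2) = 1
row 2: |3| − (1+1) = 1
row 3: |3| − (4+4) = -5
minimum over rows = -5 → not strictly diagonally dominant

-5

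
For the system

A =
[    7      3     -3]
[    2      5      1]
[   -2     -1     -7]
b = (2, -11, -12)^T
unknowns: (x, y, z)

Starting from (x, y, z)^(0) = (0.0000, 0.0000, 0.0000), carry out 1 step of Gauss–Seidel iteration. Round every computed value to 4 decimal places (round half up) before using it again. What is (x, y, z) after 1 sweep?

(0.2857, -2.3143, 1.9633)

Iteration 1:
  x = (2 - (3)·0.0000 - (-3)·0.0000) / (7) = 0.2857
  y = (-11 - (2)·0.2857 - (1)·0.0000) / (5) = -2.3143
  z = (-12 - (-2)·0.2857 - (-1)·-2.3143) / (-7) = 1.9633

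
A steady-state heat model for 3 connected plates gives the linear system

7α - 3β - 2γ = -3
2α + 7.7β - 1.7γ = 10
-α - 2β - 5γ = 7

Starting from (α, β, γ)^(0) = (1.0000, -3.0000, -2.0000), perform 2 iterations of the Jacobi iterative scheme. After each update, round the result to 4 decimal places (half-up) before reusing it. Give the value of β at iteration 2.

1.8041

Iteration 1:
  α = (-3 - (-3)·-3.0000 - (-2)·-2.0000) / (7) = -2.2857
  β = (10 - (2)·1.0000 - (-1.7)·-2.0000) / (7.7) = 0.5974
  γ = (7 - (-1)·1.0000 - (-2)·-3.0000) / (-5) = -0.4000
Iteration 2:
  α = (-3 - (-3)·0.5974 - (-2)·-0.4000) / (7) = -0.2868
  β = (10 - (2)·-2.2857 - (-1.7)·-0.4000) / (7.7) = 1.8041
  γ = (7 - (-1)·-2.2857 - (-2)·0.5974) / (-5) = -1.1818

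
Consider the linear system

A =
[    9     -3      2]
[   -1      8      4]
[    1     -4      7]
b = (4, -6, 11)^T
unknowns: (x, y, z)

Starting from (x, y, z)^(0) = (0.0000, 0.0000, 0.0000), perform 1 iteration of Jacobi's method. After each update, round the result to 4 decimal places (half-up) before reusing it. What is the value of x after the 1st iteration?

0.4444

Iteration 1:
  x = (4 - (-3)·0.0000 - (2)·0.0000) / (9) = 0.4444
  y = (-6 - (-1)·0.0000 - (4)·0.0000) / (8) = -0.7500
  z = (11 - (1)·0.0000 - (-4)·0.0000) / (7) = 1.5714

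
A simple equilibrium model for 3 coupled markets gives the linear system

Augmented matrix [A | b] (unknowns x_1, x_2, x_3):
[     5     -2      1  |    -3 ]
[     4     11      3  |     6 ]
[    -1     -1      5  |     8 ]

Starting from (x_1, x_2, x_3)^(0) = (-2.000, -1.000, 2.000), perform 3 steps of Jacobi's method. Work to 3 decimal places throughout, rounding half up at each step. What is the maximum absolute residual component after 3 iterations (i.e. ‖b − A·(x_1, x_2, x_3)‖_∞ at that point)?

1.093

Iteration 1:
  x_1 = (-3 - (-2)·-1.000 - (1)·2.000) / (5) = -1.400
  x_2 = (6 - (4)·-2.000 - (3)·2.000) / (11) = 0.727
  x_3 = (8 - (-1)·-2.000 - (-1)·-1.000) / (5) = 1.000
Iteration 2:
  x_1 = (-3 - (-2)·0.727 - (1)·1.000) / (5) = -0.509
  x_2 = (6 - (4)·-1.400 - (3)·1.000) / (11) = 0.782
  x_3 = (8 - (-1)·-1.400 - (-1)·0.727) / (5) = 1.465
Iteration 3:
  x_1 = (-3 - (-2)·0.782 - (1)·1.465) / (5) = -0.580
  x_2 = (6 - (4)·-0.509 - (3)·1.465) / (11) = 0.331
  x_3 = (8 - (-1)·-0.509 - (-1)·0.782) / (5) = 1.655
Residual b − A·x = (-1.093, -0.286, -0.524); ∞-norm = 1.093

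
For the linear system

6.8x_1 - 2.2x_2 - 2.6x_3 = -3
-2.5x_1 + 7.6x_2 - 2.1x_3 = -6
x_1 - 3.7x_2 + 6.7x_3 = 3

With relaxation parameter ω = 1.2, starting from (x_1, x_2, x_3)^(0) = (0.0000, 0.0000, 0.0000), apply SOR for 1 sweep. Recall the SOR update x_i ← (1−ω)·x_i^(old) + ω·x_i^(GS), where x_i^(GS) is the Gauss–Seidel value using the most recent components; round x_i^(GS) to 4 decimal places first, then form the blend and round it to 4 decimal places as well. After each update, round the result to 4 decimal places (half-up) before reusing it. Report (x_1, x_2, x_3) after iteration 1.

Iteration 1:
  x_1: GS value = (-3 - (-2.2)·0.0000 - (-2.6)·0.0000) / (6.8) = -0.4412;  x_1 ← (1−ω)·0.0000 + ω·-0.4412 = -0.5294
  x_2: GS value = (-6 - (-2.5)·-0.5294 - (-2.1)·0.0000) / (7.6) = -0.9636;  x_2 ← (1−ω)·0.0000 + ω·-0.9636 = -1.1563
  x_3: GS value = (3 - (1)·-0.5294 - (-3.7)·-1.1563) / (6.7) = -0.1118;  x_3 ← (1−ω)·0.0000 + ω·-0.1118 = -0.1342

(-0.5294, -1.1563, -0.1342)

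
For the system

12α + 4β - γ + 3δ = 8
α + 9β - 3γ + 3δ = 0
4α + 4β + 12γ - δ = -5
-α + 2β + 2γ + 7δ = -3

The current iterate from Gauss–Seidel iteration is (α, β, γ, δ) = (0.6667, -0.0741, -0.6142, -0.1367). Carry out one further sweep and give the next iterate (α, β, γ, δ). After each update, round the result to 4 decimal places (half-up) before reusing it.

(0.6744, -0.2341, -0.5748, -0.1011)

One sweep:
  α = (8 - (4)·-0.0741 - (-1)·-0.6142 - (3)·-0.1367) / (12) = 0.6744
  β = (0 - (1)·0.6744 - (-3)·-0.6142 - (3)·-0.1367) / (9) = -0.2341
  γ = (-5 - (4)·0.6744 - (4)·-0.2341 - (-1)·-0.1367) / (12) = -0.5748
  δ = (-3 - (-1)·0.6744 - (2)·-0.2341 - (2)·-0.5748) / (7) = -0.1011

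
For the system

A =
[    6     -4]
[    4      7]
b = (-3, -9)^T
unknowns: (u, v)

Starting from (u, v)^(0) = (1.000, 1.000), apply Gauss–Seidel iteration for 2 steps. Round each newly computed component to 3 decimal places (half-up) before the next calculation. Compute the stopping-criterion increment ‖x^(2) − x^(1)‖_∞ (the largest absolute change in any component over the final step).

Iteration 1:
  u = (-3 - (-4)·1.000) / (6) = 0.167
  v = (-9 - (4)·0.167) / (7) = -1.381
Iteration 2:
  u = (-3 - (-4)·-1.381) / (6) = -1.421
  v = (-9 - (4)·-1.421) / (7) = -0.474
Change: (-1.588, 0.907) → max |·| = 1.588

1.588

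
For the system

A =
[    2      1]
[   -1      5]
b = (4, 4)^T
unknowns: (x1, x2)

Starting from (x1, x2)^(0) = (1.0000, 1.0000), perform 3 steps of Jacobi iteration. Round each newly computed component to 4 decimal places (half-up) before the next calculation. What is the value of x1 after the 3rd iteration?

1.4500

Iteration 1:
  x1 = (4 - (1)·1.0000) / (2) = 1.5000
  x2 = (4 - (-1)·1.0000) / (5) = 1.0000
Iteration 2:
  x1 = (4 - (1)·1.0000) / (2) = 1.5000
  x2 = (4 - (-1)·1.5000) / (5) = 1.1000
Iteration 3:
  x1 = (4 - (1)·1.1000) / (2) = 1.4500
  x2 = (4 - (-1)·1.5000) / (5) = 1.1000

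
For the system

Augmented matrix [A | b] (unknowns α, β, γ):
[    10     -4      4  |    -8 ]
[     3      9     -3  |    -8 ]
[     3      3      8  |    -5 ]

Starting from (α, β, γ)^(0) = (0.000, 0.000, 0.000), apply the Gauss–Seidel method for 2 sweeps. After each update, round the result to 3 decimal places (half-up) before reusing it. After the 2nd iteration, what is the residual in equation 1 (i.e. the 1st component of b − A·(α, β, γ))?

-0.100

Iteration 1:
  α = (-8 - (-4)·0.000 - (4)·0.000) / (10) = -0.800
  β = (-8 - (3)·-0.800 - (-3)·0.000) / (9) = -0.622
  γ = (-5 - (3)·-0.800 - (3)·-0.622) / (8) = -0.092
Iteration 2:
  α = (-8 - (-4)·-0.622 - (4)·-0.092) / (10) = -1.012
  β = (-8 - (3)·-1.012 - (-3)·-0.092) / (9) = -0.582
  γ = (-5 - (3)·-1.012 - (3)·-0.582) / (8) = -0.027
Residual b − A·x = (-0.100, 0.193, -0.002)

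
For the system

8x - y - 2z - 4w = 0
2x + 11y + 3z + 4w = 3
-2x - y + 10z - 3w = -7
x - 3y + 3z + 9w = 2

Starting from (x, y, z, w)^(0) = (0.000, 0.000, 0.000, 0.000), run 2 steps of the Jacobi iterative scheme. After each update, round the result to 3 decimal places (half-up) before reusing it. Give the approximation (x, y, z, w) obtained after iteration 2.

(-0.030, 0.383, -0.606, 0.547)

Iteration 1:
  x = (0 - (-1)·0.000 - (-2)·0.000 - (-4)·0.000) / (8) = 0.000
  y = (3 - (2)·0.000 - (3)·0.000 - (4)·0.000) / (11) = 0.273
  z = (-7 - (-2)·0.000 - (-1)·0.000 - (-3)·0.000) / (10) = -0.700
  w = (2 - (1)·0.000 - (-3)·0.000 - (3)·0.000) / (9) = 0.222
Iteration 2:
  x = (0 - (-1)·0.273 - (-2)·-0.700 - (-4)·0.222) / (8) = -0.030
  y = (3 - (2)·0.000 - (3)·-0.700 - (4)·0.222) / (11) = 0.383
  z = (-7 - (-2)·0.000 - (-1)·0.273 - (-3)·0.222) / (10) = -0.606
  w = (2 - (1)·0.000 - (-3)·0.273 - (3)·-0.700) / (9) = 0.547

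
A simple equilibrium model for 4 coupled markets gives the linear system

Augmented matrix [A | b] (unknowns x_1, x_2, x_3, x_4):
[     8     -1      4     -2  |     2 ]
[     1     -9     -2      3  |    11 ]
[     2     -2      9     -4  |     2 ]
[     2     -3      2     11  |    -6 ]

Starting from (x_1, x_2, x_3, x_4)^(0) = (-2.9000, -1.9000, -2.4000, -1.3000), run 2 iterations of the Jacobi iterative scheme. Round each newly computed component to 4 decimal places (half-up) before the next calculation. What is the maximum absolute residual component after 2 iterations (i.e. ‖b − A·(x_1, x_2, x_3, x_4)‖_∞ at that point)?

3.2919

Iteration 1:
  x_1 = (2 - (-1)·-1.9000 - (4)·-2.4000 - (-2)·-1.3000) / (8) = 0.8875
  x_2 = (11 - (1)·-2.9000 - (-2)·-2.4000 - (3)·-1.3000) / (-9) = -1.4444
  x_3 = (2 - (2)·-2.9000 - (-2)·-1.9000 - (-4)·-1.3000) / (9) = -0.1333
  x_4 = (-6 - (2)·-2.9000 - (-3)·-1.9000 - (2)·-2.4000) / (11) = -0.1000
Iteration 2:
  x_1 = (2 - (-1)·-1.4444 - (4)·-0.1333 - (-2)·-0.1000) / (8) = 0.1111
  x_2 = (11 - (1)·0.8875 - (-2)·-0.1333 - (3)·-0.1000) / (-9) = -1.1273
  x_3 = (2 - (2)·0.8875 - (-2)·-1.4444 - (-4)·-0.1000) / (9) = -0.3404
  x_4 = (-6 - (2)·0.8875 - (-3)·-1.4444 - (2)·-0.1333) / (11) = -1.0765
Residual b − A·x = (-0.8075, 3.2919, -1.7192, 2.9182); ∞-norm = 3.2919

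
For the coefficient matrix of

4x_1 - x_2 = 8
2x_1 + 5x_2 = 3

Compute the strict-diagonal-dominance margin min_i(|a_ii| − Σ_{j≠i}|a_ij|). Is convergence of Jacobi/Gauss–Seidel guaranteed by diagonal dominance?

row 1: |4| − (1) = 3
row 2: |5| − (2) = 3
minimum over rows = 3 → strictly diagonally dominant (convergence guaranteed)

3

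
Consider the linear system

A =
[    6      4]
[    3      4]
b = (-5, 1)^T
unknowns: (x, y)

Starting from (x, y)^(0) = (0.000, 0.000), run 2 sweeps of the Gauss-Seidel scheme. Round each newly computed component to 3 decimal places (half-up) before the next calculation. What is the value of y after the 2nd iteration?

1.313

Iteration 1:
  x = (-5 - (4)·0.000) / (6) = -0.833
  y = (1 - (3)·-0.833) / (4) = 0.875
Iteration 2:
  x = (-5 - (4)·0.875) / (6) = -1.417
  y = (1 - (3)·-1.417) / (4) = 1.313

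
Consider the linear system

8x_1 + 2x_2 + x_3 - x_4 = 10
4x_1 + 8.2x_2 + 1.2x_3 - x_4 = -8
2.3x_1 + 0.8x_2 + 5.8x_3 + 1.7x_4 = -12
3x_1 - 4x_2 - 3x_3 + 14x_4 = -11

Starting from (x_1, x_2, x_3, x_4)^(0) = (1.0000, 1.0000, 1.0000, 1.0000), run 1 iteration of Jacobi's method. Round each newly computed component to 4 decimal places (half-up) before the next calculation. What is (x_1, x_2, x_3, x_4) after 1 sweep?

(1.0000, -1.4878, -2.8966, -0.5000)

Iteration 1:
  x_1 = (10 - (2)·1.0000 - (1)·1.0000 - (-1)·1.0000) / (8) = 1.0000
  x_2 = (-8 - (4)·1.0000 - (1.2)·1.0000 - (-1)·1.0000) / (8.2) = -1.4878
  x_3 = (-12 - (2.3)·1.0000 - (0.8)·1.0000 - (1.7)·1.0000) / (5.8) = -2.8966
  x_4 = (-11 - (3)·1.0000 - (-4)·1.0000 - (-3)·1.0000) / (14) = -0.5000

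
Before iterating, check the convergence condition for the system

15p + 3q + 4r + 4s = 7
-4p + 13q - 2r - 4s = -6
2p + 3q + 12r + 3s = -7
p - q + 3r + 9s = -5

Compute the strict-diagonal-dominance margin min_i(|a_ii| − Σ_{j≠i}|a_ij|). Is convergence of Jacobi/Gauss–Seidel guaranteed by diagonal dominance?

3

row 1: |15| − (3+4+4) = 4
row 2: |13| − (4+2+4) = 3
row 3: |12| − (2+3+3) = 4
row 4: |9| − (1+1+3) = 4
minimum over rows = 3 → strictly diagonally dominant (convergence guaranteed)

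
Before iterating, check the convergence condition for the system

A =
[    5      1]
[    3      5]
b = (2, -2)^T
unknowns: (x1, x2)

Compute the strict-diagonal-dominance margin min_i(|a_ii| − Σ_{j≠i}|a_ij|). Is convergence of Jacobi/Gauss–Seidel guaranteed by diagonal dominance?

2

row 1: |5| − (1) = 4
row 2: |5| − (3) = 2
minimum over rows = 2 → strictly diagonally dominant (convergence guaranteed)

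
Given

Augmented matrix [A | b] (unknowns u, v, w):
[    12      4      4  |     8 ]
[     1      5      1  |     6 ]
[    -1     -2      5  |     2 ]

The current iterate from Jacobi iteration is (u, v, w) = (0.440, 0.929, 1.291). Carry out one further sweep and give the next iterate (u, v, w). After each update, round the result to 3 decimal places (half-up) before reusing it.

One sweep:
  u = (8 - (4)·0.929 - (4)·1.291) / (12) = -0.073
  v = (6 - (1)·0.440 - (1)·1.291) / (5) = 0.854
  w = (2 - (-1)·0.440 - (-2)·0.929) / (5) = 0.860

(-0.073, 0.854, 0.860)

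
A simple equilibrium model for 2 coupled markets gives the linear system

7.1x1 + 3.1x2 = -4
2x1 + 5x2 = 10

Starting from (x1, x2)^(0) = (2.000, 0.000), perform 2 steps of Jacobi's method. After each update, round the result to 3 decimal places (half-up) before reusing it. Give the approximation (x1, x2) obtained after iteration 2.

Iteration 1:
  x1 = (-4 - (3.1)·0.000) / (7.1) = -0.563
  x2 = (10 - (2)·2.000) / (5) = 1.200
Iteration 2:
  x1 = (-4 - (3.1)·1.200) / (7.1) = -1.087
  x2 = (10 - (2)·-0.563) / (5) = 2.225

(-1.087, 2.225)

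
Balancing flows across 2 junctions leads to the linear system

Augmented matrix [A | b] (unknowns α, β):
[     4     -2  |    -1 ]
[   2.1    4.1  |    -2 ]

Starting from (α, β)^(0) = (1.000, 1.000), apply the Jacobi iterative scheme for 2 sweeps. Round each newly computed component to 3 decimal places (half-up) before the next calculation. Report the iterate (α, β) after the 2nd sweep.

(-0.750, -0.616)

Iteration 1:
  α = (-1 - (-2)·1.000) / (4) = 0.250
  β = (-2 - (2.1)·1.000) / (4.1) = -1.000
Iteration 2:
  α = (-1 - (-2)·-1.000) / (4) = -0.750
  β = (-2 - (2.1)·0.250) / (4.1) = -0.616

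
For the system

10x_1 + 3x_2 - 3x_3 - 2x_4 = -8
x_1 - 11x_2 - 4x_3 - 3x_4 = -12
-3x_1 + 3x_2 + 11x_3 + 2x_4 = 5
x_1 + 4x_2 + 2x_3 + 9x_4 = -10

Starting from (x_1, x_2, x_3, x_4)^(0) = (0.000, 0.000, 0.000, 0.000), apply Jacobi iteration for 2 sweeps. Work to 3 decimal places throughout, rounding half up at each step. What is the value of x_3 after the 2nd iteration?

Iteration 1:
  x_1 = (-8 - (3)·0.000 - (-3)·0.000 - (-2)·0.000) / (10) = -0.800
  x_2 = (-12 - (1)·0.000 - (-4)·0.000 - (-3)·0.000) / (-11) = 1.091
  x_3 = (5 - (-3)·0.000 - (3)·0.000 - (2)·0.000) / (11) = 0.455
  x_4 = (-10 - (1)·0.000 - (4)·0.000 - (2)·0.000) / (9) = -1.111
Iteration 2:
  x_1 = (-8 - (3)·1.091 - (-3)·0.455 - (-2)·-1.111) / (10) = -1.213
  x_2 = (-12 - (1)·-0.800 - (-4)·0.455 - (-3)·-1.111) / (-11) = 1.156
  x_3 = (5 - (-3)·-0.800 - (3)·1.091 - (2)·-1.111) / (11) = 0.141
  x_4 = (-10 - (1)·-0.800 - (4)·1.091 - (2)·0.455) / (9) = -1.608

0.141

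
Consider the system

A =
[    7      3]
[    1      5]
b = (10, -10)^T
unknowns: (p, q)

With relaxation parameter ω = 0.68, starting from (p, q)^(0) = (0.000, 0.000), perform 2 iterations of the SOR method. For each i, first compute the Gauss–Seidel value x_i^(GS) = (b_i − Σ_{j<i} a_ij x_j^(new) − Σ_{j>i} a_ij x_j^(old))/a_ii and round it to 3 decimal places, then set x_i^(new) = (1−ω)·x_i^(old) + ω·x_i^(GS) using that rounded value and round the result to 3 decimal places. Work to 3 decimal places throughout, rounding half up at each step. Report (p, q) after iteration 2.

(1.717, -2.071)

Iteration 1:
  p: GS value = (10 - (3)·0.000) / (7) = 1.429;  p ← (1−ω)·0.000 + ω·1.429 = 0.972
  q: GS value = (-10 - (1)·0.972) / (5) = -2.194;  q ← (1−ω)·0.000 + ω·-2.194 = -1.492
Iteration 2:
  p: GS value = (10 - (3)·-1.492) / (7) = 2.068;  p ← (1−ω)·0.972 + ω·2.068 = 1.717
  q: GS value = (-10 - (1)·1.717) / (5) = -2.343;  q ← (1−ω)·-1.492 + ω·-2.343 = -2.071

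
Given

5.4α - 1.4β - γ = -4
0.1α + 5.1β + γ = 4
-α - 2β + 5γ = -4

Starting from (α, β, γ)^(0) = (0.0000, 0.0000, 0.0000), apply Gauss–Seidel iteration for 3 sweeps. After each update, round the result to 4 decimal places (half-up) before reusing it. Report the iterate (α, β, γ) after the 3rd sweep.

(-0.6062, 0.9064, -0.5587)

Iteration 1:
  α = (-4 - (-1.4)·0.0000 - (-1)·0.0000) / (5.4) = -0.7407
  β = (4 - (0.1)·-0.7407 - (1)·0.0000) / (5.1) = 0.7988
  γ = (-4 - (-1)·-0.7407 - (-2)·0.7988) / (5) = -0.6286
Iteration 2:
  α = (-4 - (-1.4)·0.7988 - (-1)·-0.6286) / (5.4) = -0.6501
  β = (4 - (0.1)·-0.6501 - (1)·-0.6286) / (5.1) = 0.9203
  γ = (-4 - (-1)·-0.6501 - (-2)·0.9203) / (5) = -0.5619
Iteration 3:
  α = (-4 - (-1.4)·0.9203 - (-1)·-0.5619) / (5.4) = -0.6062
  β = (4 - (0.1)·-0.6062 - (1)·-0.5619) / (5.1) = 0.9064
  γ = (-4 - (-1)·-0.6062 - (-2)·0.9064) / (5) = -0.5587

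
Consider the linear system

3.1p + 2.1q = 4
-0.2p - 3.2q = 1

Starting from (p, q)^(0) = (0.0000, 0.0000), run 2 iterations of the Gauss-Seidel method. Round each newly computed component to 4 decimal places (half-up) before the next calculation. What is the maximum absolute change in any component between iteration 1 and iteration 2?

Iteration 1:
  p = (4 - (2.1)·0.0000) / (3.1) = 1.2903
  q = (1 - (-0.2)·1.2903) / (-3.2) = -0.3931
Iteration 2:
  p = (4 - (2.1)·-0.3931) / (3.1) = 1.5566
  q = (1 - (-0.2)·1.5566) / (-3.2) = -0.4098
Change: (0.2663, -0.0167) → max |·| = 0.2663

0.2663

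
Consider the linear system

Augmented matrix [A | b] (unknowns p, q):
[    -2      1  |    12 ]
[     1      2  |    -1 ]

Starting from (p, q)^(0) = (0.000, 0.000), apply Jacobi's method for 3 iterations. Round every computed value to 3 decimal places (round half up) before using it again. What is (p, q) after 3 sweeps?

Iteration 1:
  p = (12 - (1)·0.000) / (-2) = -6.000
  q = (-1 - (1)·0.000) / (2) = -0.500
Iteration 2:
  p = (12 - (1)·-0.500) / (-2) = -6.250
  q = (-1 - (1)·-6.000) / (2) = 2.500
Iteration 3:
  p = (12 - (1)·2.500) / (-2) = -4.750
  q = (-1 - (1)·-6.250) / (2) = 2.625

(-4.750, 2.625)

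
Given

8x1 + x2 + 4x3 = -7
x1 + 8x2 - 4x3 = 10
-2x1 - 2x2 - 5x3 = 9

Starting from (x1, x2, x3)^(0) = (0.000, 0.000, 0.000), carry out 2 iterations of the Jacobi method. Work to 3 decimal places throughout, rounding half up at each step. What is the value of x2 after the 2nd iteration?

0.459

Iteration 1:
  x1 = (-7 - (1)·0.000 - (4)·0.000) / (8) = -0.875
  x2 = (10 - (1)·0.000 - (-4)·0.000) / (8) = 1.250
  x3 = (9 - (-2)·0.000 - (-2)·0.000) / (-5) = -1.800
Iteration 2:
  x1 = (-7 - (1)·1.250 - (4)·-1.800) / (8) = -0.131
  x2 = (10 - (1)·-0.875 - (-4)·-1.800) / (8) = 0.459
  x3 = (9 - (-2)·-0.875 - (-2)·1.250) / (-5) = -1.950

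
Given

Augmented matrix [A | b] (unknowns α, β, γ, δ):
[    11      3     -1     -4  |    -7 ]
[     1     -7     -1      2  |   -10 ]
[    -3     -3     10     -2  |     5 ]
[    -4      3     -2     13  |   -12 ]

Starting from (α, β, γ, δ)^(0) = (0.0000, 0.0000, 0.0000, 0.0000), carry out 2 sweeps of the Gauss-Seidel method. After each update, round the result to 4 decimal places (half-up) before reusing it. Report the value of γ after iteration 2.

0.0360

Iteration 1:
  α = (-7 - (3)·0.0000 - (-1)·0.0000 - (-4)·0.0000) / (11) = -0.6364
  β = (-10 - (1)·-0.6364 - (-1)·0.0000 - (2)·0.0000) / (-7) = 1.3377
  γ = (5 - (-3)·-0.6364 - (-3)·1.3377 - (-2)·0.0000) / (10) = 0.7104
  δ = (-12 - (-4)·-0.6364 - (3)·1.3377 - (-2)·0.7104) / (13) = -1.3183
Iteration 2:
  α = (-7 - (3)·1.3377 - (-1)·0.7104 - (-4)·-1.3183) / (11) = -1.4160
  β = (-10 - (1)·-1.4160 - (-1)·0.7104 - (2)·-1.3183) / (-7) = 0.7481
  γ = (5 - (-3)·-1.4160 - (-3)·0.7481 - (-2)·-1.3183) / (10) = 0.0360
  δ = (-12 - (-4)·-1.4160 - (3)·0.7481 - (-2)·0.0360) / (13) = -1.5259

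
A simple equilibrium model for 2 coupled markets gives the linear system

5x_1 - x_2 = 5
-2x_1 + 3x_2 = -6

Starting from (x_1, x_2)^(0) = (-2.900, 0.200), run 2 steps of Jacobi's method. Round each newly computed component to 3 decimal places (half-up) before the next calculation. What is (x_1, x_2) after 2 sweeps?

(0.213, -1.307)

Iteration 1:
  x_1 = (5 - (-1)·0.200) / (5) = 1.040
  x_2 = (-6 - (-2)·-2.900) / (3) = -3.933
Iteration 2:
  x_1 = (5 - (-1)·-3.933) / (5) = 0.213
  x_2 = (-6 - (-2)·1.040) / (3) = -1.307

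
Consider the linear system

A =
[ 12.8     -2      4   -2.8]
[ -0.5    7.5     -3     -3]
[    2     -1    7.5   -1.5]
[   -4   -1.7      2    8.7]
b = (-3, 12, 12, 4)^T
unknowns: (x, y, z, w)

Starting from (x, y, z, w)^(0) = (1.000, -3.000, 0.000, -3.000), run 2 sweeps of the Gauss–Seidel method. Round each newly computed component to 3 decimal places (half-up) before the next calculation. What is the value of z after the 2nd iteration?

Iteration 1:
  x = (-3 - (-2)·-3.000 - (4)·0.000 - (-2.8)·-3.000) / (12.8) = -1.359
  y = (12 - (-0.5)·-1.359 - (-3)·0.000 - (-3)·-3.000) / (7.5) = 0.309
  z = (12 - (2)·-1.359 - (-1)·0.309 - (-1.5)·-3.000) / (7.5) = 1.404
  w = (4 - (-4)·-1.359 - (-1.7)·0.309 - (2)·1.404) / (8.7) = -0.427
Iteration 2:
  x = (-3 - (-2)·0.309 - (4)·1.404 - (-2.8)·-0.427) / (12.8) = -0.718
  y = (12 - (-0.5)·-0.718 - (-3)·1.404 - (-3)·-0.427) / (7.5) = 1.943
  z = (12 - (2)·-0.718 - (-1)·1.943 - (-1.5)·-0.427) / (7.5) = 1.965
  w = (4 - (-4)·-0.718 - (-1.7)·1.943 - (2)·1.965) / (8.7) = 0.058

1.965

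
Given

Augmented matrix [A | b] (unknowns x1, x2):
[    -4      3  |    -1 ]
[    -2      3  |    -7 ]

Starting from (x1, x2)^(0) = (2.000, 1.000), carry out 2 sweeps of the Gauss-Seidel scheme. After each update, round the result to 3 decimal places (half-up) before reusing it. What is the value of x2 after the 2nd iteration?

Iteration 1:
  x1 = (-1 - (3)·1.000) / (-4) = 1.000
  x2 = (-7 - (-2)·1.000) / (3) = -1.667
Iteration 2:
  x1 = (-1 - (3)·-1.667) / (-4) = -1.000
  x2 = (-7 - (-2)·-1.000) / (3) = -3.000

-3.000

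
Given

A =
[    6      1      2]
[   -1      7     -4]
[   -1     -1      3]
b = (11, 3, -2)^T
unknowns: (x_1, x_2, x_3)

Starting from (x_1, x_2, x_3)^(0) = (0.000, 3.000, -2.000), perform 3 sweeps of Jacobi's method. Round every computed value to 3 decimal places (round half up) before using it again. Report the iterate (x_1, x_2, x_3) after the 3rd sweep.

Iteration 1:
  x_1 = (11 - (1)·3.000 - (2)·-2.000) / (6) = 2.000
  x_2 = (3 - (-1)·0.000 - (-4)·-2.000) / (7) = -0.714
  x_3 = (-2 - (-1)·0.000 - (-1)·3.000) / (3) = 0.333
Iteration 2:
  x_1 = (11 - (1)·-0.714 - (2)·0.333) / (6) = 1.841
  x_2 = (3 - (-1)·2.000 - (-4)·0.333) / (7) = 0.905
  x_3 = (-2 - (-1)·2.000 - (-1)·-0.714) / (3) = -0.238
Iteration 3:
  x_1 = (11 - (1)·0.905 - (2)·-0.238) / (6) = 1.762
  x_2 = (3 - (-1)·1.841 - (-4)·-0.238) / (7) = 0.556
  x_3 = (-2 - (-1)·1.841 - (-1)·0.905) / (3) = 0.249

(1.762, 0.556, 0.249)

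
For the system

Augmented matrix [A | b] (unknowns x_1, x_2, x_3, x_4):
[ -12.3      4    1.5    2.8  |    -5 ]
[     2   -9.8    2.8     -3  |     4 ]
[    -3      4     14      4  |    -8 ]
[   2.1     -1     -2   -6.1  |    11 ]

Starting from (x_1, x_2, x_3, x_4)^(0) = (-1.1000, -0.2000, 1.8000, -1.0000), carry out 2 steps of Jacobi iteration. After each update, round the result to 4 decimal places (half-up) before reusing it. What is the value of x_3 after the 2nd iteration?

0.2290

Iteration 1:
  x_1 = (-5 - (4)·-0.2000 - (1.5)·1.8000 - (2.8)·-1.0000) / (-12.3) = 0.3333
  x_2 = (4 - (2)·-1.1000 - (2.8)·1.8000 - (-3)·-1.0000) / (-9.8) = 0.1878
  x_3 = (-8 - (-3)·-1.1000 - (4)·-0.2000 - (4)·-1.0000) / (14) = -0.4643
  x_4 = (11 - (2.1)·-1.1000 - (-1)·-0.2000 - (-2)·1.8000) / (-6.1) = -2.7393
Iteration 2:
  x_1 = (-5 - (4)·0.1878 - (1.5)·-0.4643 - (2.8)·-2.7393) / (-12.3) = -0.2126
  x_2 = (4 - (2)·0.3333 - (2.8)·-0.4643 - (-3)·-2.7393) / (-9.8) = 0.3658
  x_3 = (-8 - (-3)·0.3333 - (4)·0.1878 - (4)·-2.7393) / (14) = 0.2290
  x_4 = (11 - (2.1)·0.3333 - (-1)·0.1878 - (-2)·-0.4643) / (-6.1) = -1.5671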